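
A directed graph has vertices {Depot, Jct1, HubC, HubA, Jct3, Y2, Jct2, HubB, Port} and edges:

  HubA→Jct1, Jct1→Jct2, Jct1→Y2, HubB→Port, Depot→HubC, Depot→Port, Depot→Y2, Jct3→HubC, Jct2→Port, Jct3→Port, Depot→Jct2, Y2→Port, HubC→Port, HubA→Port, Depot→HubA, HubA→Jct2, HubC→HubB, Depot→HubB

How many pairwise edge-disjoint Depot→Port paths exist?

6

Assign every edge capacity 1; by Menger, the answer equals the max flow.
Path Depot→Port (+1); total 1.
Path Depot→HubC→Port (+1); total 2.
Path Depot→HubA→Port (+1); total 3.
Path Depot→Y2→Port (+1); total 4.
Path Depot→Jct2→Port (+1); total 5.
Path Depot→HubB→Port (+1); total 6.
No residual Depot→Port path; max flow = 6.
Certifying cut of size 6: {Depot→HubA, Depot→HubB, Depot→HubC, Depot→Jct2, Depot→Port, Depot→Y2}.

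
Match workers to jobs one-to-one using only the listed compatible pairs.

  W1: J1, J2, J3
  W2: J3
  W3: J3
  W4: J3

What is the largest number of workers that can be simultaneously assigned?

Unit-capacity flow: source→left, listed edges, right→sink; max matching = max flow.
Augmenting path W1→J1 (+1); matched 1.
Augmenting path W2→J3 (+1); matched 2.
No augmenting path remains; maximum matching = 2.
König certificate: {W1, J3} is a vertex cover of size 2 (every listed pair touches it), so no matching can be larger.

2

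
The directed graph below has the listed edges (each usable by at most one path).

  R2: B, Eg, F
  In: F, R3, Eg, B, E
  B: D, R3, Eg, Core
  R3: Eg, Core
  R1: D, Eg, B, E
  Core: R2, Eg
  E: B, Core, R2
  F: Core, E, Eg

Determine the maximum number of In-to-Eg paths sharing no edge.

Assign every edge capacity 1; by Menger, the answer equals the max flow.
Path In→Eg (+1); total 1.
Path In→R3→Eg (+1); total 2.
Path In→F→Eg (+1); total 3.
Path In→B→Eg (+1); total 4.
Path In→E→R2→Eg (+1); total 5.
No residual In→Eg path; max flow = 5.
Certifying cut of size 5: {In→B, In→E, In→Eg, In→F, In→R3}.

5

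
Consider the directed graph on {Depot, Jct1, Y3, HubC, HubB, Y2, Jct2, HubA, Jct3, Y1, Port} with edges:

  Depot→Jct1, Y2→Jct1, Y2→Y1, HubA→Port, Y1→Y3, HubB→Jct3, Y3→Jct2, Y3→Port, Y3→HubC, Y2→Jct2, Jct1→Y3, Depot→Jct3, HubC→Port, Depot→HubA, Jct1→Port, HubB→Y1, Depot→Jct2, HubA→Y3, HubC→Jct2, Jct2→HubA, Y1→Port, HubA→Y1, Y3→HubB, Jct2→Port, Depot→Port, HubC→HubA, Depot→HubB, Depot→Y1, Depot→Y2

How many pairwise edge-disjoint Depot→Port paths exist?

Assign every edge capacity 1; by Menger, the answer equals the max flow.
Path Depot→Port (+1); total 1.
Path Depot→Jct1→Port (+1); total 2.
Path Depot→Jct2→Port (+1); total 3.
Path Depot→HubA→Port (+1); total 4.
Path Depot→Y1→Port (+1); total 5.
Path Depot→HubB→Y1→Y3→Port (+1); total 6.
Path Depot→Y2→Jct1→Y3→HubC→Port (+1); total 7.
No residual Depot→Port path; max flow = 7.
Certifying cut of size 7: {Depot→HubA, Depot→HubB, Depot→Jct1, Depot→Jct2, Depot→Port, Depot→Y1, Depot→Y2}.

7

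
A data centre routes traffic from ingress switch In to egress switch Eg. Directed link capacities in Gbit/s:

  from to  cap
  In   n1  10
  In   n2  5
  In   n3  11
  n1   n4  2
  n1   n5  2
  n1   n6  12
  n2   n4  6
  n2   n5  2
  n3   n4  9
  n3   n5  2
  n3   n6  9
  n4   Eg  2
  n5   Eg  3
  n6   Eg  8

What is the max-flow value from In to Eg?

13

Augment In→n1→n4→Eg: bottleneck 2, flow now 2.
Augment In→n1→n5→Eg: bottleneck 2, flow now 4.
Augment In→n1→n6→Eg: bottleneck 6, flow now 10.
Augment In→n2→n5→Eg: bottleneck 1, flow now 11.
Augment In→n3→n6→Eg: bottleneck 2, flow now 13.
No augmenting path remains; maximum flow = 13.
In the residual graph, reachable from In: {In, n1, n2, n3, n4, n5, n6}.
Min-cut edges: n4→Eg (2), n5→Eg (3), n6→Eg (8); capacity 2 + 3 + 8 = 13.
This cut is saturated, so no flow can exceed 13.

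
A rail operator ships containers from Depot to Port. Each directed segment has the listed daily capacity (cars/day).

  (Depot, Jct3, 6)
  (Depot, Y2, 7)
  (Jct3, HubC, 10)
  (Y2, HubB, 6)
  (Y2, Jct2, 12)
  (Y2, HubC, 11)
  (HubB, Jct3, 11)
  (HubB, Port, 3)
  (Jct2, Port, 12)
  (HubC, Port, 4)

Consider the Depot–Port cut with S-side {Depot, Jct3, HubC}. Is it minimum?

Yes — it is a minimum cut (capacity 11).

Given cut capacity: 7 + 4 = 11.
Augment Depot→Jct3→HubC→Port: bottleneck 4, flow now 4.
Augment Depot→Y2→HubB→Port: bottleneck 3, flow now 7.
Augment Depot→Y2→Jct2→Port: bottleneck 4, flow now 11.
No augmenting path remains; maximum flow = 11.
Cut capacity 11 equals the max flow, so it is a minimum cut.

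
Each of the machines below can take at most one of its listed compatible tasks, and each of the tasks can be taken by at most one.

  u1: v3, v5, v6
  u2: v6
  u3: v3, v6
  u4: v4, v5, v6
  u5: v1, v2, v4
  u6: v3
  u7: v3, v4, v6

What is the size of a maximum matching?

5

Unit-capacity flow: source→left, listed edges, right→sink; max matching = max flow.
Augmenting path u1→v3 (+1); matched 1.
Augmenting path u2→v6 (+1); matched 2.
Augmenting path u4→v4 (+1); matched 3.
Augmenting path u5→v1 (+1); matched 4.
Augmenting path u3→v3→u1→v5 (+1); matched 5.
No augmenting path remains; maximum matching = 5.
König certificate: {u5, v3, v4, v5, v6} is a vertex cover of size 5 (every listed pair touches it), so no matching can be larger.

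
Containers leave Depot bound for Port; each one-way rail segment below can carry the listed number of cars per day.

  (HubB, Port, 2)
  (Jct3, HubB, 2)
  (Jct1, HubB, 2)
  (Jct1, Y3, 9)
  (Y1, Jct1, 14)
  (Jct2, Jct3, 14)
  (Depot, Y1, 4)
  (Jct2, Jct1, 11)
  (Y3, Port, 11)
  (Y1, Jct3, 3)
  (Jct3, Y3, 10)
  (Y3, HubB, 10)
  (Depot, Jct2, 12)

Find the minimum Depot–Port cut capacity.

Augment Depot→Y1→Jct1→Y3→Port: bottleneck 4, flow now 4.
Augment Depot→Jct2→Jct1→Y3→Port: bottleneck 5, flow now 9.
Augment Depot→Jct2→Jct1→HubB→Port: bottleneck 2, flow now 11.
Augment Depot→Jct2→Jct3→Y3→Port: bottleneck 2, flow now 13.
No augmenting path remains; maximum flow = 13.
By max-flow min-cut, the minimum cut capacity equals the max flow.
In the residual graph, reachable from Depot: {Depot, Y1, Jct2, Jct1, Jct3, Y3, HubB}.
Min-cut edges: Y3→Port (11), HubB→Port (2); capacity 11 + 2 = 13.

13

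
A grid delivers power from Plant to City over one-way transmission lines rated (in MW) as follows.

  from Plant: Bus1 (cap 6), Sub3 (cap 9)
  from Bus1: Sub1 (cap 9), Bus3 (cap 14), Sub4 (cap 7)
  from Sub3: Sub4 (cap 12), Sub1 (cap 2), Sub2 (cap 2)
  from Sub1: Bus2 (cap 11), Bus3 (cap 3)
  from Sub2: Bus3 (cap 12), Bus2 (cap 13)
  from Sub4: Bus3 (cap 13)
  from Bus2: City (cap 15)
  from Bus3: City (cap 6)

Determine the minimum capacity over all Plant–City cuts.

Augment Plant→Bus1→Bus3→City: bottleneck 6, flow now 6.
Augment Plant→Sub3→Sub1→Bus2→City: bottleneck 2, flow now 8.
Augment Plant→Sub3→Sub2→Bus2→City: bottleneck 2, flow now 10.
Augment Plant→Sub3→Sub4→Bus3→Bus1→Sub1→Bus2→City: bottleneck 5, flow now 15. (uses reverse residual edge)
No augmenting path remains; maximum flow = 15.
By max-flow min-cut, the minimum cut capacity equals the max flow.
In the residual graph, reachable from Plant: {Plant}.
Min-cut edges: Plant→Bus1 (6), Plant→Sub3 (9); capacity 6 + 9 = 15.

15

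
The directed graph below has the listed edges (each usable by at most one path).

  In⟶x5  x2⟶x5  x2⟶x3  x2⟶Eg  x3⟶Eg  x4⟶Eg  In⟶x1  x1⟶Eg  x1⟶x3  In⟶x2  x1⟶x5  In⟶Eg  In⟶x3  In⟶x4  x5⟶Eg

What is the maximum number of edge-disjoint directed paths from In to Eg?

Assign every edge capacity 1; by Menger, the answer equals the max flow.
Path In→Eg (+1); total 1.
Path In→x1→Eg (+1); total 2.
Path In→x2→Eg (+1); total 3.
Path In→x3→Eg (+1); total 4.
Path In→x4→Eg (+1); total 5.
Path In→x5→Eg (+1); total 6.
No residual In→Eg path; max flow = 6.
Certifying cut of size 6: {In→Eg, In→x1, In→x2, In→x3, In→x4, In→x5}.

6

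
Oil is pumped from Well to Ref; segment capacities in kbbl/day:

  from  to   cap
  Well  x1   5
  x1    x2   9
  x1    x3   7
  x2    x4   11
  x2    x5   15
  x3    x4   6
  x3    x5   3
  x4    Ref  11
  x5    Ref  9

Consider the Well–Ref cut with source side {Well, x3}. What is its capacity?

Edges leaving {Well, x3}: Well→x1 (5), x3→x4 (6), x3→x5 (3).
Cut capacity = 5 + 6 + 3 = 14.

14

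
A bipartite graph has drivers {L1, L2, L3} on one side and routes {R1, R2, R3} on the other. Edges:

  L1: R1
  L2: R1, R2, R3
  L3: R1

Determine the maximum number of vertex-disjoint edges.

2

Unit-capacity flow: source→left, listed edges, right→sink; max matching = max flow.
Augmenting path L1→R1 (+1); matched 1.
Augmenting path L2→R2 (+1); matched 2.
No augmenting path remains; maximum matching = 2.
König certificate: {L2, R1} is a vertex cover of size 2 (every listed pair touches it), so no matching can be larger.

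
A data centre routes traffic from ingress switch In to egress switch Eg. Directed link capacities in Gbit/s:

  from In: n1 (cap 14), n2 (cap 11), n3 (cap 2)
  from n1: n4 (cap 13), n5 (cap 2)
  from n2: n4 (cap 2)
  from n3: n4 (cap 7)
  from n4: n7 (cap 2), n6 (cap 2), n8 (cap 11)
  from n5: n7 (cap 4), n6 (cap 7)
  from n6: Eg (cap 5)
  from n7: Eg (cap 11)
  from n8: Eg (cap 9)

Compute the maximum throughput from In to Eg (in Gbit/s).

15

Augment In→n1→n4→n6→Eg: bottleneck 2, flow now 2.
Augment In→n1→n4→n7→Eg: bottleneck 2, flow now 4.
Augment In→n1→n4→n8→Eg: bottleneck 9, flow now 13.
Augment In→n1→n5→n6→Eg: bottleneck 1, flow now 14.
Augment In→n2→n4→n1→n5→n6→Eg: bottleneck 1, flow now 15. (uses reverse residual edge)
No augmenting path remains; maximum flow = 15.
In the residual graph, reachable from In: {In, n1, n2, n3, n4, n8}.
Min-cut edges: n1→n5 (2), n4→n6 (2), n4→n7 (2), n8→Eg (9); capacity 2 + 2 + 2 + 9 = 15.
This cut is saturated, so no flow can exceed 15.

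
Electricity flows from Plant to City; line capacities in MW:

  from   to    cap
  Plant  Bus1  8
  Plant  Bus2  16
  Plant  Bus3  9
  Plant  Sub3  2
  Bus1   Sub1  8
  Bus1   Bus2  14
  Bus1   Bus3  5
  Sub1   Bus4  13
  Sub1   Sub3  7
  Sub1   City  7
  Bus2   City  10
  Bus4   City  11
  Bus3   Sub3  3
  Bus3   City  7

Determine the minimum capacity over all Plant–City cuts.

25

Augment Plant→Bus2→City: bottleneck 10, flow now 10.
Augment Plant→Bus3→City: bottleneck 7, flow now 17.
Augment Plant→Bus1→Sub1→City: bottleneck 7, flow now 24.
Augment Plant→Bus1→Sub1→Bus4→City: bottleneck 1, flow now 25.
No augmenting path remains; maximum flow = 25.
By max-flow min-cut, the minimum cut capacity equals the max flow.
In the residual graph, reachable from Plant: {Plant, Bus2, Bus3, Sub3}.
Min-cut edges: Plant→Bus1 (8), Bus2→City (10), Bus3→City (7); capacity 8 + 10 + 7 = 25.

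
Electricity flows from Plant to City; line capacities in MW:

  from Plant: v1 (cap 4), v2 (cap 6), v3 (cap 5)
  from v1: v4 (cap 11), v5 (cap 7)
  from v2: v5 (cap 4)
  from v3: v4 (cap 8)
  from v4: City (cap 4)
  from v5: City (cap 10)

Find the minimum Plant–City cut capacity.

12

Augment Plant→v1→v4→City: bottleneck 4, flow now 4.
Augment Plant→v2→v5→City: bottleneck 4, flow now 8.
Augment Plant→v3→v4→v1→v5→City: bottleneck 4, flow now 12. (uses reverse residual edge)
No augmenting path remains; maximum flow = 12.
By max-flow min-cut, the minimum cut capacity equals the max flow.
In the residual graph, reachable from Plant: {Plant, v2, v3, v4}.
Min-cut edges: Plant→v1 (4), v2→v5 (4), v4→City (4); capacity 4 + 4 + 4 = 12.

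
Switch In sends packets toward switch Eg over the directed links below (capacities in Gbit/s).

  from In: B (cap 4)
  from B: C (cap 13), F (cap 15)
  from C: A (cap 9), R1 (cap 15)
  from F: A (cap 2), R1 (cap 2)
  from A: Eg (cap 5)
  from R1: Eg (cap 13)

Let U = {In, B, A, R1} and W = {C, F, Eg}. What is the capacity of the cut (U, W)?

Edges leaving {In, B, A, R1}: B→C (13), B→F (15), A→Eg (5), R1→Eg (13).
Cut capacity = 13 + 15 + 5 + 13 = 46.

46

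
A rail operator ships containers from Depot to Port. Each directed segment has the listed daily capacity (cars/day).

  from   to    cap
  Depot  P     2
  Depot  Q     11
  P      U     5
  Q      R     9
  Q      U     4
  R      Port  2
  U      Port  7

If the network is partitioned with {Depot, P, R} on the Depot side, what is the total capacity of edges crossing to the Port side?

Edges leaving {Depot, P, R}: Depot→Q (11), P→U (5), R→Port (2).
Cut capacity = 11 + 5 + 2 = 18.

18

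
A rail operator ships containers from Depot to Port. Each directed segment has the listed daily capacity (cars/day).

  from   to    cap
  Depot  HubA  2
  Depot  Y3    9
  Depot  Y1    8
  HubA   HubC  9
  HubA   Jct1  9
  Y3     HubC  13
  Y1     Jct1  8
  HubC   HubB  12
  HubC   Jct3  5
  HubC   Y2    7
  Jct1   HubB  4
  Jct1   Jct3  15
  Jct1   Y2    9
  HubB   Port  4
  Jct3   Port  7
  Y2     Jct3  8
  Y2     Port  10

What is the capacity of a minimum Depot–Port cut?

19

Augment Depot→HubA→HubC→HubB→Port: bottleneck 2, flow now 2.
Augment Depot→Y3→HubC→HubB→Port: bottleneck 2, flow now 4.
Augment Depot→Y3→HubC→Jct3→Port: bottleneck 5, flow now 9.
Augment Depot→Y3→HubC→Y2→Port: bottleneck 2, flow now 11.
Augment Depot→Y1→Jct1→Jct3→Port: bottleneck 2, flow now 13.
Augment Depot→Y1→Jct1→Y2→Port: bottleneck 6, flow now 19.
No augmenting path remains; maximum flow = 19.
By max-flow min-cut, the minimum cut capacity equals the max flow.
In the residual graph, reachable from Depot: {Depot}.
Min-cut edges: Depot→HubA (2), Depot→Y3 (9), Depot→Y1 (8); capacity 2 + 9 + 8 = 19.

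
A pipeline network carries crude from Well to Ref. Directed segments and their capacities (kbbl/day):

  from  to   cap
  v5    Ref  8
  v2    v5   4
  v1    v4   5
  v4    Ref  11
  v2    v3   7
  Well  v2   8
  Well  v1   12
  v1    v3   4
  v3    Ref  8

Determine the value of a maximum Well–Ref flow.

17

Augment Well→v1→v3→Ref: bottleneck 4, flow now 4.
Augment Well→v1→v4→Ref: bottleneck 5, flow now 9.
Augment Well→v2→v3→Ref: bottleneck 4, flow now 13.
Augment Well→v2→v5→Ref: bottleneck 4, flow now 17.
No augmenting path remains; maximum flow = 17.
In the residual graph, reachable from Well: {Well, v1}.
Min-cut edges: Well→v2 (8), v1→v3 (4), v1→v4 (5); capacity 8 + 4 + 5 = 17.
This cut is saturated, so no flow can exceed 17.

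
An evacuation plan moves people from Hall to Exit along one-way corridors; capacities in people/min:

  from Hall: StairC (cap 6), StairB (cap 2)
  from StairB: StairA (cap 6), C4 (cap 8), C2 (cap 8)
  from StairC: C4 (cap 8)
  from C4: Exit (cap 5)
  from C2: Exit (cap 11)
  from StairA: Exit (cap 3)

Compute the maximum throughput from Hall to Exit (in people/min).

Augment Hall→StairB→C4→Exit: bottleneck 2, flow now 2.
Augment Hall→StairC→C4→Exit: bottleneck 3, flow now 5.
Augment Hall→StairC→C4→StairB→C2→Exit: bottleneck 2, flow now 7. (uses reverse residual edge)
No augmenting path remains; maximum flow = 7.
In the residual graph, reachable from Hall: {Hall, StairC, C4}.
Min-cut edges: Hall→StairB (2), C4→Exit (5); capacity 2 + 5 = 7.
This cut is saturated, so no flow can exceed 7.

7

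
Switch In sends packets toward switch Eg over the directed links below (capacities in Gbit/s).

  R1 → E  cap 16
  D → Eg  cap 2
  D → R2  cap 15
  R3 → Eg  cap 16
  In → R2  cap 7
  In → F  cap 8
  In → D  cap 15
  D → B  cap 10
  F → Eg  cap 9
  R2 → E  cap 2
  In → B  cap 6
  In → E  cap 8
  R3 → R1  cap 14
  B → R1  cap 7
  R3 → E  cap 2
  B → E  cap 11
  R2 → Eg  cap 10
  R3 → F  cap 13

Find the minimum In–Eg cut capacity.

Augment In→D→Eg: bottleneck 2, flow now 2.
Augment In→F→Eg: bottleneck 8, flow now 10.
Augment In→R2→Eg: bottleneck 7, flow now 17.
Augment In→D→R2→Eg: bottleneck 3, flow now 20.
No augmenting path remains; maximum flow = 20.
By max-flow min-cut, the minimum cut capacity equals the max flow.
In the residual graph, reachable from In: {In, D, B, R1, R2, E}.
Min-cut edges: In→F (8), D→Eg (2), R2→Eg (10); capacity 8 + 2 + 10 = 20.

20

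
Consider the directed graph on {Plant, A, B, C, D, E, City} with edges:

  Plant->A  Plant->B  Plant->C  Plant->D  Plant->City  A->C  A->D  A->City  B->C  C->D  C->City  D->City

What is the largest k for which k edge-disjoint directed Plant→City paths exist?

4

Assign every edge capacity 1; by Menger, the answer equals the max flow.
Path Plant→City (+1); total 1.
Path Plant→A→City (+1); total 2.
Path Plant→C→City (+1); total 3.
Path Plant→D→City (+1); total 4.
No residual Plant→City path; max flow = 4.
Certifying cut of size 4: {C→City, D→City, Plant→A, Plant→City}.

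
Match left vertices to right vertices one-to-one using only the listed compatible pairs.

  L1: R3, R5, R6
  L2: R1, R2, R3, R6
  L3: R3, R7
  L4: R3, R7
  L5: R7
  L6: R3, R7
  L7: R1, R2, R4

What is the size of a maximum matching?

5

Unit-capacity flow: source→left, listed edges, right→sink; max matching = max flow.
Augmenting path L1→R3 (+1); matched 1.
Augmenting path L2→R1 (+1); matched 2.
Augmenting path L3→R7 (+1); matched 3.
Augmenting path L7→R2 (+1); matched 4.
Augmenting path L4→R3→L1→R5 (+1); matched 5.
No augmenting path remains; maximum matching = 5.
König certificate: {L1, L2, L7, R3, R7} is a vertex cover of size 5 (every listed pair touches it), so no matching can be larger.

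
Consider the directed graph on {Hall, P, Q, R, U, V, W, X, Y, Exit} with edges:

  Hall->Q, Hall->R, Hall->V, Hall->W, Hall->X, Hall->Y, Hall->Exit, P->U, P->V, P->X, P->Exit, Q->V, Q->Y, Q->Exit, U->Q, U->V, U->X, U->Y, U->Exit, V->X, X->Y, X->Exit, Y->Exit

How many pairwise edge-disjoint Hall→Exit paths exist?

4

Assign every edge capacity 1; by Menger, the answer equals the max flow.
Path Hall→Exit (+1); total 1.
Path Hall→Q→Exit (+1); total 2.
Path Hall→X→Exit (+1); total 3.
Path Hall→Y→Exit (+1); total 4.
No residual Hall→Exit path; max flow = 4.
Certifying cut of size 4: {Hall→Exit, Hall→Q, X→Exit, Y→Exit}.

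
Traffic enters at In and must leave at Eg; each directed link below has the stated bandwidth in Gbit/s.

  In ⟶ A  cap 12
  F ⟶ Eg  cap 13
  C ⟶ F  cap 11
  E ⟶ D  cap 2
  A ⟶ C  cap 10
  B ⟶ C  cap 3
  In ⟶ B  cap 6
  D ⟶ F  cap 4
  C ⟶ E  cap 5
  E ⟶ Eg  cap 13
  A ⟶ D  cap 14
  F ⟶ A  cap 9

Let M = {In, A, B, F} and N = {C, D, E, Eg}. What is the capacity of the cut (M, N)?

40

Edges leaving {In, A, B, F}: A→C (10), A→D (14), B→C (3), F→Eg (13).
Cut capacity = 10 + 14 + 3 + 13 = 40.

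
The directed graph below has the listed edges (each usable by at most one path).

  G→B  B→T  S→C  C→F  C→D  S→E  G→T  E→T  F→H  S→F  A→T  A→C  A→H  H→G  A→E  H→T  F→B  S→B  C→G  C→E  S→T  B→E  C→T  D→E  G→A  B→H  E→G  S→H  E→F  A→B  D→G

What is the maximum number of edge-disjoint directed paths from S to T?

6

Assign every edge capacity 1; by Menger, the answer equals the max flow.
Path S→T (+1); total 1.
Path S→B→T (+1); total 2.
Path S→C→T (+1); total 3.
Path S→E→T (+1); total 4.
Path S→H→T (+1); total 5.
Path S→F→H→G→T (+1); total 6.
No residual S→T path; max flow = 6.
Certifying cut of size 6: {S→B, S→C, S→E, S→F, S→H, S→T}.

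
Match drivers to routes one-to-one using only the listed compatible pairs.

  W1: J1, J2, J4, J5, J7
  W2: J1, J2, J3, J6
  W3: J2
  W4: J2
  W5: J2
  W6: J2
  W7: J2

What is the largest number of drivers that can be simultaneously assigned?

3

Unit-capacity flow: source→left, listed edges, right→sink; max matching = max flow.
Augmenting path W1→J1 (+1); matched 1.
Augmenting path W2→J2 (+1); matched 2.
Augmenting path W3→J2→W2→J3 (+1); matched 3.
No augmenting path remains; maximum matching = 3.
König certificate: {W1, W2, J2} is a vertex cover of size 3 (every listed pair touches it), so no matching can be larger.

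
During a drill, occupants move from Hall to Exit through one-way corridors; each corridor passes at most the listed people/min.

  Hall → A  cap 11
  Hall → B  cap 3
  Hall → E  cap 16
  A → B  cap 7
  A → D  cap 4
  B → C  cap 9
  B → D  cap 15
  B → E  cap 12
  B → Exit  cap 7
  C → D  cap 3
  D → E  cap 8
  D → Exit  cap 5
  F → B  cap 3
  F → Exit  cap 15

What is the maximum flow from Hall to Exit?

Augment Hall→B→Exit: bottleneck 3, flow now 3.
Augment Hall→A→B→Exit: bottleneck 4, flow now 7.
Augment Hall→A→D→Exit: bottleneck 4, flow now 11.
Augment Hall→A→B→D→Exit: bottleneck 1, flow now 12.
No augmenting path remains; maximum flow = 12.
In the residual graph, reachable from Hall: {Hall, A, B, C, D, E}.
Min-cut edges: B→Exit (7), D→Exit (5); capacity 7 + 5 = 12.
This cut is saturated, so no flow can exceed 12.

12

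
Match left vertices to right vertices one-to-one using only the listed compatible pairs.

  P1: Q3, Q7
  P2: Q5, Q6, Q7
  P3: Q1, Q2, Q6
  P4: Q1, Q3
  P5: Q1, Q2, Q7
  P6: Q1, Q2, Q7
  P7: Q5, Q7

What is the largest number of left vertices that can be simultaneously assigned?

6

Unit-capacity flow: source→left, listed edges, right→sink; max matching = max flow.
Augmenting path P1→Q3 (+1); matched 1.
Augmenting path P2→Q5 (+1); matched 2.
Augmenting path P3→Q1 (+1); matched 3.
Augmenting path P5→Q2 (+1); matched 4.
Augmenting path P6→Q7 (+1); matched 5.
Augmenting path P4→Q1→P3→Q6 (+1); matched 6.
No augmenting path remains; maximum matching = 6.
König certificate: {Q1, Q2, Q3, Q5, Q6, Q7} is a vertex cover of size 6 (every listed pair touches it), so no matching can be larger.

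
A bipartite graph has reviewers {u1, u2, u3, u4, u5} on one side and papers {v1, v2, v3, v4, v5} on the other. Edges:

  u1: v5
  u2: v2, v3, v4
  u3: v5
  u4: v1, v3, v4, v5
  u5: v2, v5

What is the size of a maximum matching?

Unit-capacity flow: source→left, listed edges, right→sink; max matching = max flow.
Augmenting path u1→v5 (+1); matched 1.
Augmenting path u2→v2 (+1); matched 2.
Augmenting path u4→v1 (+1); matched 3.
Augmenting path u5→v2→u2→v3 (+1); matched 4.
No augmenting path remains; maximum matching = 4.
König certificate: {u2, u4, u5, v5} is a vertex cover of size 4 (every listed pair touches it), so no matching can be larger.

4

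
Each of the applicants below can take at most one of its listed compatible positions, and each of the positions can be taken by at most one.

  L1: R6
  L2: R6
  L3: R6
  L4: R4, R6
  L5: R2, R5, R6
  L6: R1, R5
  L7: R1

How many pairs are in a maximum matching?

5

Unit-capacity flow: source→left, listed edges, right→sink; max matching = max flow.
Augmenting path L1→R6 (+1); matched 1.
Augmenting path L4→R4 (+1); matched 2.
Augmenting path L5→R2 (+1); matched 3.
Augmenting path L6→R1 (+1); matched 4.
Augmenting path L7→R1→L6→R5 (+1); matched 5.
No augmenting path remains; maximum matching = 5.
König certificate: {L4, L5, L6, L7, R6} is a vertex cover of size 5 (every listed pair touches it), so no matching can be larger.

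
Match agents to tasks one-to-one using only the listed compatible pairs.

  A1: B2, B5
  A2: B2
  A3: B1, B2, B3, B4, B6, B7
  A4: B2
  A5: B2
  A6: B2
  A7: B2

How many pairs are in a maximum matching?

Unit-capacity flow: source→left, listed edges, right→sink; max matching = max flow.
Augmenting path A1→B2 (+1); matched 1.
Augmenting path A3→B1 (+1); matched 2.
Augmenting path A2→B2→A1→B5 (+1); matched 3.
No augmenting path remains; maximum matching = 3.
König certificate: {A1, A3, B2} is a vertex cover of size 3 (every listed pair touches it), so no matching can be larger.

3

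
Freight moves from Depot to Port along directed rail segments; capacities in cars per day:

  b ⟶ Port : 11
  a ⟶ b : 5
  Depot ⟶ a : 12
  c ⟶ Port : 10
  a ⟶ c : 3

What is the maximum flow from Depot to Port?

Augment Depot→a→b→Port: bottleneck 5, flow now 5.
Augment Depot→a→c→Port: bottleneck 3, flow now 8.
No augmenting path remains; maximum flow = 8.
In the residual graph, reachable from Depot: {Depot, a}.
Min-cut edges: a→b (5), a→c (3); capacity 5 + 3 = 8.
This cut is saturated, so no flow can exceed 8.

8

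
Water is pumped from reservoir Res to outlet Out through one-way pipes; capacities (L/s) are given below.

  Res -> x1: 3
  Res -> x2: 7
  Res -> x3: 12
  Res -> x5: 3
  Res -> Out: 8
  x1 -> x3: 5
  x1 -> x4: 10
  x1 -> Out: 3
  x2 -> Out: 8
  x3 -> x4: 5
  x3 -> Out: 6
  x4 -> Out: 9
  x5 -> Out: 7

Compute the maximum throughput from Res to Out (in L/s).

32

Augment Res→Out: bottleneck 8, flow now 8.
Augment Res→x1→Out: bottleneck 3, flow now 11.
Augment Res→x2→Out: bottleneck 7, flow now 18.
Augment Res→x3→Out: bottleneck 6, flow now 24.
Augment Res→x5→Out: bottleneck 3, flow now 27.
Augment Res→x3→x4→Out: bottleneck 5, flow now 32.
No augmenting path remains; maximum flow = 32.
In the residual graph, reachable from Res: {Res, x3}.
Min-cut edges: Res→x1 (3), Res→x2 (7), Res→x5 (3), Res→Out (8), x3→x4 (5), x3→Out (6); capacity 3 + 7 + 3 + 8 + 5 + 6 = 32.
This cut is saturated, so no flow can exceed 32.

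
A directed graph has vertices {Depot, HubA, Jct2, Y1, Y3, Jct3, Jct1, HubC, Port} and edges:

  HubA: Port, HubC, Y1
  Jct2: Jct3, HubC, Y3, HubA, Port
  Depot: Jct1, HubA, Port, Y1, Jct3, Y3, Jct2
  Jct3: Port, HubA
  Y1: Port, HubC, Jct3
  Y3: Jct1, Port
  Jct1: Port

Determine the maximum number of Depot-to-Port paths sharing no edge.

7

Assign every edge capacity 1; by Menger, the answer equals the max flow.
Path Depot→Port (+1); total 1.
Path Depot→HubA→Port (+1); total 2.
Path Depot→Jct2→Port (+1); total 3.
Path Depot→Y1→Port (+1); total 4.
Path Depot→Y3→Port (+1); total 5.
Path Depot→Jct3→Port (+1); total 6.
Path Depot→Jct1→Port (+1); total 7.
No residual Depot→Port path; max flow = 7.
Certifying cut of size 7: {Depot→HubA, Depot→Jct1, Depot→Jct2, Depot→Jct3, Depot→Port, Depot→Y1, Depot→Y3}.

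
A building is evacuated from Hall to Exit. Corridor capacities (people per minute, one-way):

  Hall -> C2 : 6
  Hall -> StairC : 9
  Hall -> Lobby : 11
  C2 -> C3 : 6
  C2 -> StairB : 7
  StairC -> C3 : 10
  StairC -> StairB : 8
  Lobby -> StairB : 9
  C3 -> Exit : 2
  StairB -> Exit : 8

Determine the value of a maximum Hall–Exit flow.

Augment Hall→C2→C3→Exit: bottleneck 2, flow now 2.
Augment Hall→C2→StairB→Exit: bottleneck 4, flow now 6.
Augment Hall→StairC→StairB→Exit: bottleneck 4, flow now 10.
No augmenting path remains; maximum flow = 10.
In the residual graph, reachable from Hall: {Hall, C2, StairC, Lobby, C3, StairB}.
Min-cut edges: C3→Exit (2), StairB→Exit (8); capacity 2 + 8 = 10.
This cut is saturated, so no flow can exceed 10.

10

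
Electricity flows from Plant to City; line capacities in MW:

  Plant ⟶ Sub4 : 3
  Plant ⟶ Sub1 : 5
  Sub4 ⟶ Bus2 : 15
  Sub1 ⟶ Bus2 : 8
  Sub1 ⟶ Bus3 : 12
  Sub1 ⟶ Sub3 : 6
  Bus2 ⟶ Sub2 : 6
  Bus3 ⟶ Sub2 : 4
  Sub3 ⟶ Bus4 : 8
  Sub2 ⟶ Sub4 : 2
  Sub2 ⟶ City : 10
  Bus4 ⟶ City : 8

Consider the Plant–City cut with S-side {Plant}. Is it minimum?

Yes — it is a minimum cut (capacity 8).

Given cut capacity: 3 + 5 = 8.
Augment Plant→Sub4→Bus2→Sub2→City: bottleneck 3, flow now 3.
Augment Plant→Sub1→Bus2→Sub2→City: bottleneck 3, flow now 6.
Augment Plant→Sub1→Bus3→Sub2→City: bottleneck 2, flow now 8.
No augmenting path remains; maximum flow = 8.
Cut capacity 8 equals the max flow, so it is a minimum cut.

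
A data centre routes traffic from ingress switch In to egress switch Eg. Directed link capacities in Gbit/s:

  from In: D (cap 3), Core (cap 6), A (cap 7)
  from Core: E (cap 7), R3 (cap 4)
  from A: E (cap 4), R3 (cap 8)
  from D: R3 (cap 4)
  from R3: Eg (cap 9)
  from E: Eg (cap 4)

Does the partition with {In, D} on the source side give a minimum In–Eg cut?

No — its capacity is 17, but the minimum cut has capacity 13.

Given cut capacity: 6 + 7 + 4 = 17.
Augment In→Core→R3→Eg: bottleneck 4, flow now 4.
Augment In→Core→E→Eg: bottleneck 2, flow now 6.
Augment In→A→R3→Eg: bottleneck 5, flow now 11.
Augment In→A→E→Eg: bottleneck 2, flow now 13.
No augmenting path remains; maximum flow = 13.
In the residual graph, reachable from In: {In, Core, A, D, R3, E}.
Min-cut edges: R3→Eg (9), E→Eg (4); capacity 9 + 4 = 13.
Cut capacity 17 exceeds the max flow 13, so it is not minimum.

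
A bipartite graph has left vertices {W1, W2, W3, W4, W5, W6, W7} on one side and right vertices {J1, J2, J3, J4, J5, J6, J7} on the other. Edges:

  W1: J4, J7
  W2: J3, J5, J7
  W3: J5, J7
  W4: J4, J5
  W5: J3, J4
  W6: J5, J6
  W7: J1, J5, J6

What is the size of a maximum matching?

Unit-capacity flow: source→left, listed edges, right→sink; max matching = max flow.
Augmenting path W1→J4 (+1); matched 1.
Augmenting path W2→J3 (+1); matched 2.
Augmenting path W3→J5 (+1); matched 3.
Augmenting path W6→J6 (+1); matched 4.
Augmenting path W7→J1 (+1); matched 5.
Augmenting path W4→J4→W1→J7 (+1); matched 6.
No augmenting path remains; maximum matching = 6.
König certificate: {W6, W7, J3, J4, J5, J7} is a vertex cover of size 6 (every listed pair touches it), so no matching can be larger.

6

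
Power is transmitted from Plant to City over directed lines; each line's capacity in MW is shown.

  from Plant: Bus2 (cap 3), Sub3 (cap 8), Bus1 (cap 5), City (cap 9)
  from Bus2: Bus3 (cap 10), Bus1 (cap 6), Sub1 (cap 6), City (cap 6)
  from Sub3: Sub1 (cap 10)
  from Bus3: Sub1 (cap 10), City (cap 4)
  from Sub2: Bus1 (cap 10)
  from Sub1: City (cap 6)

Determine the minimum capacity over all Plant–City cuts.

Augment Plant→City: bottleneck 9, flow now 9.
Augment Plant→Bus2→City: bottleneck 3, flow now 12.
Augment Plant→Sub3→Sub1→City: bottleneck 6, flow now 18.
No augmenting path remains; maximum flow = 18.
By max-flow min-cut, the minimum cut capacity equals the max flow.
In the residual graph, reachable from Plant: {Plant, Sub3, Bus1, Sub1}.
Min-cut edges: Plant→Bus2 (3), Plant→City (9), Sub1→City (6); capacity 3 + 9 + 6 = 18.

18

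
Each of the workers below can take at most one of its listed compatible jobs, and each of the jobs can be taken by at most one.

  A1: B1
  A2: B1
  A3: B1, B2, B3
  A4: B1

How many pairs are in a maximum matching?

2

Unit-capacity flow: source→left, listed edges, right→sink; max matching = max flow.
Augmenting path A1→B1 (+1); matched 1.
Augmenting path A3→B2 (+1); matched 2.
No augmenting path remains; maximum matching = 2.
König certificate: {A3, B1} is a vertex cover of size 2 (every listed pair touches it), so no matching can be larger.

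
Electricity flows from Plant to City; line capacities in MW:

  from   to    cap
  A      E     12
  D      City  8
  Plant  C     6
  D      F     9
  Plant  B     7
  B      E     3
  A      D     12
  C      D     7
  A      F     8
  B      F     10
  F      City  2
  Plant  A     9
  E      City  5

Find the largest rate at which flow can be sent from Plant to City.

Augment Plant→A→D→City: bottleneck 8, flow now 8.
Augment Plant→A→E→City: bottleneck 1, flow now 9.
Augment Plant→B→E→City: bottleneck 3, flow now 12.
Augment Plant→B→F→City: bottleneck 2, flow now 14.
Augment Plant→C→D→A→E→City: bottleneck 1, flow now 15. (uses reverse residual edge)
No augmenting path remains; maximum flow = 15.
In the residual graph, reachable from Plant: {Plant, A, B, C, D, E, F}.
Min-cut edges: D→City (8), E→City (5), F→City (2); capacity 8 + 5 + 2 = 15.
This cut is saturated, so no flow can exceed 15.

15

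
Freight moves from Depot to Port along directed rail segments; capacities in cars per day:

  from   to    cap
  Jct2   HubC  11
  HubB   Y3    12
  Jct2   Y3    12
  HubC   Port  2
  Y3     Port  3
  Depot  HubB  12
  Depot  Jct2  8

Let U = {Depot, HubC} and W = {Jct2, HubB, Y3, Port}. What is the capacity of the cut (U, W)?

Edges leaving {Depot, HubC}: Depot→Jct2 (8), Depot→HubB (12), HubC→Port (2).
Cut capacity = 8 + 12 + 2 = 22.

22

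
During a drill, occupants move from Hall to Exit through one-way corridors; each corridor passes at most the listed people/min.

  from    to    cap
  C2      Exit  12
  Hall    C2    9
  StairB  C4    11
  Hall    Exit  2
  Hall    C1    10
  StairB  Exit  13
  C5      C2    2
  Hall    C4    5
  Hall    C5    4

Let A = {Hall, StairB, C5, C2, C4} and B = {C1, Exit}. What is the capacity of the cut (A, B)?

Edges leaving {Hall, StairB, C5, C2, C4}: Hall→C1 (10), Hall→Exit (2), StairB→Exit (13), C2→Exit (12).
Cut capacity = 10 + 2 + 13 + 12 = 37.

37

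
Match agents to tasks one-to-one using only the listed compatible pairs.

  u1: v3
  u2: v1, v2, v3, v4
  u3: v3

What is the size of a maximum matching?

2

Unit-capacity flow: source→left, listed edges, right→sink; max matching = max flow.
Augmenting path u1→v3 (+1); matched 1.
Augmenting path u2→v1 (+1); matched 2.
No augmenting path remains; maximum matching = 2.
König certificate: {u2, v3} is a vertex cover of size 2 (every listed pair touches it), so no matching can be larger.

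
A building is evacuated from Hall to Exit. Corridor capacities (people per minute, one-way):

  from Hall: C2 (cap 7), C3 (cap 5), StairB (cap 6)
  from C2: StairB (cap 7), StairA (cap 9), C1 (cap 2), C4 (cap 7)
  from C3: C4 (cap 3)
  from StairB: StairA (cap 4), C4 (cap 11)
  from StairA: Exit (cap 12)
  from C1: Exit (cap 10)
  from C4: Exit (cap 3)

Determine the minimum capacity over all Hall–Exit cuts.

Augment Hall→C2→StairA→Exit: bottleneck 7, flow now 7.
Augment Hall→C3→C4→Exit: bottleneck 3, flow now 10.
Augment Hall→StairB→StairA→Exit: bottleneck 4, flow now 14.
No augmenting path remains; maximum flow = 14.
By max-flow min-cut, the minimum cut capacity equals the max flow.
In the residual graph, reachable from Hall: {Hall, C3, StairB, C4}.
Min-cut edges: Hall→C2 (7), StairB→StairA (4), C4→Exit (3); capacity 7 + 4 + 3 = 14.

14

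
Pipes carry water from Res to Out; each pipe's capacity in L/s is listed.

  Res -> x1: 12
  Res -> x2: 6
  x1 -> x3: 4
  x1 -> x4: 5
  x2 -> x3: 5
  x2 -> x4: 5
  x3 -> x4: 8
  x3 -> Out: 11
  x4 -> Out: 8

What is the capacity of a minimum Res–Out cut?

15

Augment Res→x1→x3→Out: bottleneck 4, flow now 4.
Augment Res→x1→x4→Out: bottleneck 5, flow now 9.
Augment Res→x2→x3→Out: bottleneck 5, flow now 14.
Augment Res→x2→x4→Out: bottleneck 1, flow now 15.
No augmenting path remains; maximum flow = 15.
By max-flow min-cut, the minimum cut capacity equals the max flow.
In the residual graph, reachable from Res: {Res, x1}.
Min-cut edges: Res→x2 (6), x1→x3 (4), x1→x4 (5); capacity 6 + 4 + 5 = 15.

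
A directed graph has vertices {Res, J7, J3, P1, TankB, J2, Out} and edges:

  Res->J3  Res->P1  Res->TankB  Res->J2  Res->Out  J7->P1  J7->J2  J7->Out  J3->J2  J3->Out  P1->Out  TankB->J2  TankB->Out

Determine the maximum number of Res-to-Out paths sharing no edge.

4

Assign every edge capacity 1; by Menger, the answer equals the max flow.
Path Res→Out (+1); total 1.
Path Res→J3→Out (+1); total 2.
Path Res→P1→Out (+1); total 3.
Path Res→TankB→Out (+1); total 4.
No residual Res→Out path; max flow = 4.
Certifying cut of size 4: {Res→J3, Res→Out, Res→P1, Res→TankB}.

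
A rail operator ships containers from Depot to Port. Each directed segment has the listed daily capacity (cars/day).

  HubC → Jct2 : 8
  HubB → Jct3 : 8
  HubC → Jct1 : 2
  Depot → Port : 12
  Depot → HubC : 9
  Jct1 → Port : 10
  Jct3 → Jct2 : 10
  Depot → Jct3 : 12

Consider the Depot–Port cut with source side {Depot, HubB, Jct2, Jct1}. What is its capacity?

Edges leaving {Depot, HubB, Jct2, Jct1}: Depot→Jct3 (12), Depot→HubC (9), Depot→Port (12), HubB→Jct3 (8), Jct1→Port (10).
Cut capacity = 12 + 9 + 12 + 8 + 10 = 51.

51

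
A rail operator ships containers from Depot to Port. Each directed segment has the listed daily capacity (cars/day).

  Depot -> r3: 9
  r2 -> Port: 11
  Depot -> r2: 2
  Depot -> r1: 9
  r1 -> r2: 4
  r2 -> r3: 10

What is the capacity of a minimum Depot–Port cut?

6

Augment Depot→r2→Port: bottleneck 2, flow now 2.
Augment Depot→r1→r2→Port: bottleneck 4, flow now 6.
No augmenting path remains; maximum flow = 6.
By max-flow min-cut, the minimum cut capacity equals the max flow.
In the residual graph, reachable from Depot: {Depot, r1, r3}.
Min-cut edges: Depot→r2 (2), r1→r2 (4); capacity 2 + 4 = 6.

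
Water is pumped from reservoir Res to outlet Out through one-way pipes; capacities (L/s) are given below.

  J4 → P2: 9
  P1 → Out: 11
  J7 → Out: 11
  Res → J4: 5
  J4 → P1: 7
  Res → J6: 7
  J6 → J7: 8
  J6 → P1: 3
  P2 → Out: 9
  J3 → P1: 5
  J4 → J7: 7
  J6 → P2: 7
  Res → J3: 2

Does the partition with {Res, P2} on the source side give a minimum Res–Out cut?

Given cut capacity: 7 + 2 + 5 + 9 = 23.
Augment Res→J6→P1→Out: bottleneck 3, flow now 3.
Augment Res→J6→J7→Out: bottleneck 4, flow now 7.
Augment Res→J3→P1→Out: bottleneck 2, flow now 9.
Augment Res→J4→P1→Out: bottleneck 5, flow now 14.
No augmenting path remains; maximum flow = 14.
In the residual graph, reachable from Res: {Res}.
Min-cut edges: Res→J6 (7), Res→J3 (2), Res→J4 (5); capacity 7 + 2 + 5 = 14.
Cut capacity 23 exceeds the max flow 14, so it is not minimum.

No — its capacity is 23, but the minimum cut has capacity 14.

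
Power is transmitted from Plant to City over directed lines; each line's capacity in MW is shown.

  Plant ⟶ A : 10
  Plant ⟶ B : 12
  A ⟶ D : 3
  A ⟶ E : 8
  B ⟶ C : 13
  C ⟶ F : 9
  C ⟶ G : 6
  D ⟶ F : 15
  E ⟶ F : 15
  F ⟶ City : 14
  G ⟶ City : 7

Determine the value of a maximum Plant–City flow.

20

Augment Plant→A→D→F→City: bottleneck 3, flow now 3.
Augment Plant→A→E→F→City: bottleneck 7, flow now 10.
Augment Plant→B→C→F→City: bottleneck 4, flow now 14.
Augment Plant→B→C→G→City: bottleneck 6, flow now 20.
No augmenting path remains; maximum flow = 20.
In the residual graph, reachable from Plant: {Plant, A, B, C, D, E, F}.
Min-cut edges: C→G (6), F→City (14); capacity 6 + 14 = 20.
This cut is saturated, so no flow can exceed 20.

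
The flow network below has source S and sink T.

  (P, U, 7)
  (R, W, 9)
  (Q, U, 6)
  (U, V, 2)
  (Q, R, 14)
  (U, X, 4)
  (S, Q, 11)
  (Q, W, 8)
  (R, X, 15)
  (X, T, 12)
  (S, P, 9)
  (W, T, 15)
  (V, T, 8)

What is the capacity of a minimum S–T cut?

Augment S→Q→W→T: bottleneck 8, flow now 8.
Augment S→P→U→V→T: bottleneck 2, flow now 10.
Augment S→P→U→X→T: bottleneck 4, flow now 14.
Augment S→Q→R→W→T: bottleneck 3, flow now 17.
No augmenting path remains; maximum flow = 17.
By max-flow min-cut, the minimum cut capacity equals the max flow.
In the residual graph, reachable from S: {S, P, U}.
Min-cut edges: S→Q (11), U→V (2), U→X (4); capacity 11 + 2 + 4 = 17.

17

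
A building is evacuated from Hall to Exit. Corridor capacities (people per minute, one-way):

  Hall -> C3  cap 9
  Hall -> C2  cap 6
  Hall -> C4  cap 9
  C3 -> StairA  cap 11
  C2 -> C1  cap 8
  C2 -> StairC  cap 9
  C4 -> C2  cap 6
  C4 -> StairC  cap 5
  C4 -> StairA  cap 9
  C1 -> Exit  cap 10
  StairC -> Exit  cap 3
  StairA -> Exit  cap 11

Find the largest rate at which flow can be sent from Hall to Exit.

22

Augment Hall→C3→StairA→Exit: bottleneck 9, flow now 9.
Augment Hall→C2→C1→Exit: bottleneck 6, flow now 15.
Augment Hall→C4→StairC→Exit: bottleneck 3, flow now 18.
Augment Hall→C4→StairA→Exit: bottleneck 2, flow now 20.
Augment Hall→C4→C2→C1→Exit: bottleneck 2, flow now 22.
No augmenting path remains; maximum flow = 22.
In the residual graph, reachable from Hall: {Hall, C3, C2, C4, StairC, StairA}.
Min-cut edges: C2→C1 (8), StairC→Exit (3), StairA→Exit (11); capacity 8 + 3 + 11 = 22.
This cut is saturated, so no flow can exceed 22.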